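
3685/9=3685/9 = 409.44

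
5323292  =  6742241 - 1418949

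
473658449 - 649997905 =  - 176339456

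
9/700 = 9/700 = 0.01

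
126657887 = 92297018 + 34360869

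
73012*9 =657108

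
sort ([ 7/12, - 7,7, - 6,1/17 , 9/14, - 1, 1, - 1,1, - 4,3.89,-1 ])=[ - 7, - 6,-4,-1, - 1, - 1,  1/17,7/12,  9/14, 1, 1, 3.89 , 7 ] 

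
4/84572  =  1/21143  =  0.00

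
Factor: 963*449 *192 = 83018304 = 2^6*3^3 * 107^1*449^1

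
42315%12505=4800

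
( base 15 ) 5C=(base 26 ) 39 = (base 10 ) 87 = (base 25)3C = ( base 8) 127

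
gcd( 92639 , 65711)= 1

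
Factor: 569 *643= 365867=569^1* 643^1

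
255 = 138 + 117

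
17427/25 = 697 + 2/25 = 697.08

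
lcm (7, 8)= 56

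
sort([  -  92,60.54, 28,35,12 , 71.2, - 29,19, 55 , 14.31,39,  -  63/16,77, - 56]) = [ -92, - 56 , -29, - 63/16,  12,14.31,19 , 28,35,39,55,  60.54 , 71.2 , 77]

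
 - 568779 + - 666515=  - 1235294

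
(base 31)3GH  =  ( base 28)498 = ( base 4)311010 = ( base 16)D44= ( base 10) 3396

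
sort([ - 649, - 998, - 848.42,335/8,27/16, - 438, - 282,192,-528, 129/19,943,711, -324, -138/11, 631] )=[-998, - 848.42,-649 , - 528, -438, - 324, - 282, - 138/11 , 27/16,129/19,335/8,192,631,711, 943 ] 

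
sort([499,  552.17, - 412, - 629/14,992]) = [ - 412, - 629/14,  499, 552.17, 992] 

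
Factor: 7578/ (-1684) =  - 2^(-1 )*3^2 =- 9/2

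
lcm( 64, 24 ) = 192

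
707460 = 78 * 9070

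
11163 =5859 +5304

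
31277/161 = 31277/161 =194.27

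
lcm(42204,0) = 0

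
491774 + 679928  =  1171702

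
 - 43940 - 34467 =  - 78407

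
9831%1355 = 346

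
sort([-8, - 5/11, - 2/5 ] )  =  [  -  8,- 5/11, - 2/5 ] 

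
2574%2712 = 2574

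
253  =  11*23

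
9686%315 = 236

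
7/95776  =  7/95776 = 0.00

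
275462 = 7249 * 38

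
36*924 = 33264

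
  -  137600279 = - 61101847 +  - 76498432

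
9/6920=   9/6920 = 0.00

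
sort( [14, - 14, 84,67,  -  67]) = [- 67, - 14, 14, 67, 84]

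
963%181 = 58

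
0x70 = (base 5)422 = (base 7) 220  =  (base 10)112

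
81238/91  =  81238/91 = 892.73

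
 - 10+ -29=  - 39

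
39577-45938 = - 6361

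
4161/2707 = 1 + 1454/2707 = 1.54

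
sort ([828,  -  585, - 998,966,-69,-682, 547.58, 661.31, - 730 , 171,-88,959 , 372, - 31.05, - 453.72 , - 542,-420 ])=[- 998 ,-730, - 682, - 585,  -  542, - 453.72, - 420,- 88, -69, - 31.05, 171,372, 547.58,661.31,828, 959,966 ]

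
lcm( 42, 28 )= 84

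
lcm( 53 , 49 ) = 2597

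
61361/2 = 61361/2 = 30680.50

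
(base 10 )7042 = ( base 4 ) 1232002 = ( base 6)52334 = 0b1101110000010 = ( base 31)7a5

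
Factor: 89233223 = 2417^1*36919^1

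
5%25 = 5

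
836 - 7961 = - 7125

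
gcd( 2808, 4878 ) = 18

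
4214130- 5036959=- 822829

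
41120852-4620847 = 36500005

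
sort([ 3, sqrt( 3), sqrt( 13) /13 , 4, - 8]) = [ - 8 , sqrt( 13 ) /13, sqrt( 3 ),  3 , 4] 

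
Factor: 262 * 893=233966 = 2^1*19^1*47^1*131^1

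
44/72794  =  22/36397 =0.00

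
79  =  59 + 20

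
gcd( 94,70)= 2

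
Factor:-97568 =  - 2^5 * 3049^1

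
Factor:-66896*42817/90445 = -2^4*5^ (-1 )*37^1  *  47^1*113^1* 911^1*18089^( - 1) =- 2864286032/90445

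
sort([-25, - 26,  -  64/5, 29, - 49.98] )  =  [ - 49.98,- 26, - 25,-64/5, 29 ]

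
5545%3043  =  2502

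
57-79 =- 22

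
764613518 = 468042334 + 296571184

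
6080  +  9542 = 15622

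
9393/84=111 + 23/28 = 111.82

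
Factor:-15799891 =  - 103^1*211^1*727^1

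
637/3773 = 13/77 = 0.17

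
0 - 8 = - 8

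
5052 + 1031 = 6083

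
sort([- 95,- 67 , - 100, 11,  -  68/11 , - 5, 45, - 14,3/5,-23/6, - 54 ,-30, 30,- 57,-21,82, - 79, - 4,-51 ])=[-100, - 95 , - 79,  -  67,-57,  -  54, - 51, - 30, -21, - 14,-68/11,  -  5, -4, - 23/6, 3/5, 11,30, 45, 82] 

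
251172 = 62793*4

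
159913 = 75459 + 84454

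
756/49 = 108/7 = 15.43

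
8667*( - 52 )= - 450684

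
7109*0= 0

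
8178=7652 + 526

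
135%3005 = 135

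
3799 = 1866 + 1933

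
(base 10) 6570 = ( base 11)4a33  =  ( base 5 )202240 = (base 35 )5CP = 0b1100110101010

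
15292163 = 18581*823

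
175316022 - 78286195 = 97029827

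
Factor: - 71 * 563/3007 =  - 31^ ( - 1)*  71^1*97^(-1) * 563^1 =- 39973/3007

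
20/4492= 5/1123 = 0.00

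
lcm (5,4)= 20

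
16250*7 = 113750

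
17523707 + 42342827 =59866534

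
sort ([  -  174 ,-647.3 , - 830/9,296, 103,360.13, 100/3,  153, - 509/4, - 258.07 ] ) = [ - 647.3,-258.07, - 174, - 509/4, - 830/9, 100/3, 103,  153, 296,360.13]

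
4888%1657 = 1574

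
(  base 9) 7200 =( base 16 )1491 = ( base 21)BJF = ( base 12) 3069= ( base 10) 5265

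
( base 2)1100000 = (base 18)56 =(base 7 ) 165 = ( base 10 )96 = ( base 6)240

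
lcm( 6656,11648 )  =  46592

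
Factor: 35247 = 3^1*31^1*  379^1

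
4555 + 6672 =11227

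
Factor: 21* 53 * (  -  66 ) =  - 73458 = - 2^1 * 3^2*7^1*11^1*53^1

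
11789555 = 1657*7115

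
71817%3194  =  1549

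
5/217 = 5/217=0.02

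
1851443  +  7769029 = 9620472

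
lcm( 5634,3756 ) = 11268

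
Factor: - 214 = -2^1*107^1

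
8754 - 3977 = 4777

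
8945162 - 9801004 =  - 855842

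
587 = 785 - 198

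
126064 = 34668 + 91396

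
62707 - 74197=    - 11490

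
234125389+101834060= 335959449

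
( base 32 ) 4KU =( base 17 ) g86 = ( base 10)4766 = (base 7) 16616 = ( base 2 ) 1001010011110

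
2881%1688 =1193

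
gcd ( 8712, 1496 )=88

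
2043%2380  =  2043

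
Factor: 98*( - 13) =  -1274 =- 2^1*7^2*13^1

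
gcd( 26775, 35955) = 765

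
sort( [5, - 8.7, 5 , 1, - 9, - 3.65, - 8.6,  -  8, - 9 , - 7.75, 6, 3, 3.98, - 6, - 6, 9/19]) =[ - 9, - 9, - 8.7, - 8.6,- 8, - 7.75, - 6, - 6, - 3.65, 9/19, 1, 3, 3.98 , 5,5,  6]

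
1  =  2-1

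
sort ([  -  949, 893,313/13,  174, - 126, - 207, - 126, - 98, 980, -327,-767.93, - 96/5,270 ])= [ - 949, - 767.93, - 327, - 207, - 126, - 126, - 98,  -  96/5,313/13,  174, 270,893 , 980]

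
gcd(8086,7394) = 2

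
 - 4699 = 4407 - 9106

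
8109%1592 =149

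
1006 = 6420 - 5414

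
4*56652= 226608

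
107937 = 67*1611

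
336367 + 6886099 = 7222466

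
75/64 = 1 + 11/64 = 1.17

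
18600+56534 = 75134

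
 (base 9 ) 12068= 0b1111110010001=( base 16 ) 1f91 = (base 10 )8081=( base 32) 7SH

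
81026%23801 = 9623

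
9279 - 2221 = 7058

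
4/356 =1/89 = 0.01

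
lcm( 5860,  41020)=41020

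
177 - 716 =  -539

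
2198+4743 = 6941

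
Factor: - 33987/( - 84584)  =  2^( - 3)*3^1*97^ (  -  1)*109^( - 1)*11329^1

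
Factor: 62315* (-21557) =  - 5^1*11^2*103^1*21557^1 = - 1343324455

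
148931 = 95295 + 53636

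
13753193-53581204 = - 39828011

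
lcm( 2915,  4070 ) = 215710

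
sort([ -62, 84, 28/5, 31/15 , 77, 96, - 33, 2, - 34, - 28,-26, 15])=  [-62, - 34, - 33, - 28,- 26, 2, 31/15 , 28/5, 15, 77, 84,  96]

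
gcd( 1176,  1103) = 1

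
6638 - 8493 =-1855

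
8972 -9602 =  - 630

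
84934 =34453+50481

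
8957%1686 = 527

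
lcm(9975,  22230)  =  778050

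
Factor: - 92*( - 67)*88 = 542432 = 2^5*11^1 * 23^1*67^1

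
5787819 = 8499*681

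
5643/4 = 5643/4 = 1410.75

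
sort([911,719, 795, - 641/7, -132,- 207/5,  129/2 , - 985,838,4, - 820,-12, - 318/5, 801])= [-985,-820, - 132, - 641/7, - 318/5, - 207/5, - 12,4, 129/2,719,795,801,838, 911 ] 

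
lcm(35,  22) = 770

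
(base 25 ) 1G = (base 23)1I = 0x29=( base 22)1J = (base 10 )41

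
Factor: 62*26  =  1612 = 2^2*13^1 * 31^1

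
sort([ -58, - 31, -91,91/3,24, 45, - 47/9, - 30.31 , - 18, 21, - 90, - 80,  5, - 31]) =[ -91 , - 90, - 80,-58, - 31, - 31,-30.31,-18 , - 47/9,5, 21, 24,  91/3,45 ] 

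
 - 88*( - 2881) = 253528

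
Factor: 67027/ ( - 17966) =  - 97/26 =-2^( - 1)*13^( - 1)*97^1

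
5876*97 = 569972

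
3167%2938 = 229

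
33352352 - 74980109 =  - 41627757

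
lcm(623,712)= 4984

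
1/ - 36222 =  - 1/36222 =- 0.00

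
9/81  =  1/9  =  0.11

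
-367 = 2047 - 2414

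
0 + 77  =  77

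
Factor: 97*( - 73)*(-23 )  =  23^1*73^1*97^1 = 162863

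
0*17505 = 0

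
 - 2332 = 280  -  2612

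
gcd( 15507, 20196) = 9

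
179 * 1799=322021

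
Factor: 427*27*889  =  3^3  *  7^2*61^1*127^1=10249281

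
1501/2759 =1501/2759 = 0.54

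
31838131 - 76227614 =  -44389483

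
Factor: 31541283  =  3^2 * 709^1*4943^1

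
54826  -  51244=3582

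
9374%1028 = 122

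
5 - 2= 3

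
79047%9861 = 159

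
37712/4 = 9428  =  9428.00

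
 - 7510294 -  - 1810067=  - 5700227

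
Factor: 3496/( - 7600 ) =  - 23/50 = - 2^( - 1) * 5^ ( -2 )*23^1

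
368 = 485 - 117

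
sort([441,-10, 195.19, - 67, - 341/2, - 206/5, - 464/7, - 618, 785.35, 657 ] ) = [ - 618, - 341/2, - 67, - 464/7, - 206/5,-10, 195.19, 441, 657, 785.35] 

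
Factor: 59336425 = 5^2*1061^1*2237^1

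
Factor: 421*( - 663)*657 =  - 183383811 = -3^3*13^1*17^1*73^1*421^1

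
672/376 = 1  +  37/47= 1.79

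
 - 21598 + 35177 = 13579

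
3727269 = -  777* (-4797)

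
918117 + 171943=1090060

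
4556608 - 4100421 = 456187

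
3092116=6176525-3084409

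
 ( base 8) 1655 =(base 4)32231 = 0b1110101101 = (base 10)941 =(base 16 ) 3AD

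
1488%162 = 30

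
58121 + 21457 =79578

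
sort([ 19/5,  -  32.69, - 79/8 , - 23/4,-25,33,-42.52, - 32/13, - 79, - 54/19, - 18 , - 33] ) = [  -  79 , - 42.52, - 33, - 32.69,-25, - 18, - 79/8, - 23/4, - 54/19, - 32/13,19/5 , 33]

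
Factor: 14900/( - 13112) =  - 2^(-1 )*5^2 * 11^ ( - 1 ) = - 25/22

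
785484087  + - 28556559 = 756927528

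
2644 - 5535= - 2891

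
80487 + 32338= 112825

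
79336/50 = 39668/25=1586.72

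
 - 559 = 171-730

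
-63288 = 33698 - 96986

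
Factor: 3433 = 3433^1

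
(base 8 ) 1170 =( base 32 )JO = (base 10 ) 632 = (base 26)o8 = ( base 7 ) 1562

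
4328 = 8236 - 3908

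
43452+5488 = 48940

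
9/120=3/40 = 0.07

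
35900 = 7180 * 5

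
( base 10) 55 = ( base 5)210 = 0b110111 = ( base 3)2001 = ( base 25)25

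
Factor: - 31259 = -31259^1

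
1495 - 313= 1182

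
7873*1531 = 12053563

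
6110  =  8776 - 2666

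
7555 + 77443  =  84998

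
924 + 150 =1074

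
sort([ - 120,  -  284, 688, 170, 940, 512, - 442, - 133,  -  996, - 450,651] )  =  [ - 996, - 450 ,  -  442,-284, - 133, - 120, 170, 512, 651,688, 940]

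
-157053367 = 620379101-777432468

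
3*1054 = 3162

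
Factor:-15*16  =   - 240 =-2^4*3^1*5^1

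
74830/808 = 92 + 247/404 =92.61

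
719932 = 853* 844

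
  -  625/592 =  - 625/592 = -1.06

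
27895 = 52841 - 24946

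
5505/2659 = 2+187/2659  =  2.07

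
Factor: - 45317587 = - 7^1*41^1*157901^1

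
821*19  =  15599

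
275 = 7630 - 7355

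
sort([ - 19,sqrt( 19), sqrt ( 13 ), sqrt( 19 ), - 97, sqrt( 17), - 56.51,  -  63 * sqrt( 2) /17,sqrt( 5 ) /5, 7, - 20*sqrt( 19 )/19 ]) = [- 97,-56.51 ,-19, - 63 * sqrt (2)/17,-20*sqrt( 19)/19,sqrt ( 5) /5, sqrt( 13),sqrt( 17), sqrt ( 19) , sqrt ( 19),7 ]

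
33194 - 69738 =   -  36544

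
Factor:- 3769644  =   - 2^2*3^1*314137^1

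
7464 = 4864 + 2600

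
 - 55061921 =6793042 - 61854963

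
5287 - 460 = 4827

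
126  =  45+81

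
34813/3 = 11604+1/3 = 11604.33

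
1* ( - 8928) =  -8928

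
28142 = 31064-2922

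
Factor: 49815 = 3^5*5^1*41^1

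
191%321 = 191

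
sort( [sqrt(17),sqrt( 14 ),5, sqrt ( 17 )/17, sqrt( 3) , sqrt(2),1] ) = [ sqrt( 17) /17, 1, sqrt( 2 ), sqrt( 3),  sqrt( 14), sqrt( 17),  5]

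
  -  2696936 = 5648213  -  8345149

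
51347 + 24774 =76121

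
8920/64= 139 + 3/8 =139.38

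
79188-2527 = 76661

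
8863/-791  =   - 8863/791 = - 11.20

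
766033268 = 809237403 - 43204135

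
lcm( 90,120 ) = 360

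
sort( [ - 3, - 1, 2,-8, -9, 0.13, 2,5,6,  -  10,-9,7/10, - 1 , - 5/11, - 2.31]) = [ -10, - 9 , - 9, - 8,-3,-2.31 ,- 1 , - 1, - 5/11, 0.13,7/10,2, 2,  5,6] 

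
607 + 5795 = 6402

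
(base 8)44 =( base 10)36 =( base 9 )40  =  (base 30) 16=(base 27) 19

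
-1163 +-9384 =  - 10547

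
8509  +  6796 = 15305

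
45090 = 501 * 90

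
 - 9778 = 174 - 9952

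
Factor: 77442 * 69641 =5393138322 = 2^1*3^1*11^1*13^1*487^1*12907^1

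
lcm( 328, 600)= 24600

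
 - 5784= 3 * ( - 1928)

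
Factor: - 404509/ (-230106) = 2^( - 1)*3^ ( - 1)*7^1 * 38351^ (-1)*57787^1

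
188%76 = 36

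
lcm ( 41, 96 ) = 3936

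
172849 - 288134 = - 115285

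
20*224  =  4480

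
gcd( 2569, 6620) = 1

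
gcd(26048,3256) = 3256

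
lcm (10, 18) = 90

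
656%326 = 4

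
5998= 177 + 5821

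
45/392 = 45/392 = 0.11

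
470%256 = 214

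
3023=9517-6494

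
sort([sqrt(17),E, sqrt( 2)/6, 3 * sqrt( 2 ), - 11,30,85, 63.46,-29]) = [ - 29,- 11, sqrt (2)/6, E, sqrt ( 17), 3*sqrt(2),30, 63.46, 85]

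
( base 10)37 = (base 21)1g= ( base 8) 45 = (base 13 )2b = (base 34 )13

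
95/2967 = 95/2967 = 0.03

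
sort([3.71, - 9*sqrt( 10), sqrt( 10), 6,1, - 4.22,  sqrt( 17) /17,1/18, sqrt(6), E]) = [ - 9*sqrt(10 ), -4.22, 1/18, sqrt( 17)/17, 1,sqrt(6),E  ,  sqrt( 10 ),3.71, 6 ] 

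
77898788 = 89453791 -11555003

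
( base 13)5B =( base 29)2i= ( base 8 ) 114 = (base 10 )76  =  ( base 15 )51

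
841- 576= 265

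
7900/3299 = 2 + 1302/3299 = 2.39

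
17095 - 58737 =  - 41642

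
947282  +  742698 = 1689980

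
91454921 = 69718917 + 21736004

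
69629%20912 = 6893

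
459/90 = 51/10 = 5.10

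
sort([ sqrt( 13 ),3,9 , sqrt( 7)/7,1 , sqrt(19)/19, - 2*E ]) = [ - 2*E,sqrt(19)/19,sqrt( 7 ) /7,1 , 3, sqrt( 13 ) , 9]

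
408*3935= 1605480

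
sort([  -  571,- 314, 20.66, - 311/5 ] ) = [-571, - 314,-311/5, 20.66]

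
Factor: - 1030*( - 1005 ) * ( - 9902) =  - 10250055300 =- 2^2 * 3^1*5^2 * 67^1*103^1*4951^1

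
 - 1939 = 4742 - 6681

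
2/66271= 2/66271 = 0.00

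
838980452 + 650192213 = 1489172665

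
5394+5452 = 10846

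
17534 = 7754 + 9780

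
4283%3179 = 1104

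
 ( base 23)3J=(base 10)88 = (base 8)130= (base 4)1120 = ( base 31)2q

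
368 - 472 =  - 104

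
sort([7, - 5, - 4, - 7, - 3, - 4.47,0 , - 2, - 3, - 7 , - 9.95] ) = [ - 9.95, - 7, - 7, - 5,  -  4.47, - 4, - 3, - 3, -2,0,7]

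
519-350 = 169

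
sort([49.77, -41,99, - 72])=[ - 72,-41, 49.77,99 ] 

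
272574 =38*7173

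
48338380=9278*5210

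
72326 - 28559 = 43767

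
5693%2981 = 2712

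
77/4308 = 77/4308 = 0.02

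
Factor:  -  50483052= -2^2* 3^2*367^1*3821^1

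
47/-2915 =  - 47/2915= - 0.02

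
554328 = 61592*9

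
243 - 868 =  - 625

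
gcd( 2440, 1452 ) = 4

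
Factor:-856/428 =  - 2 = - 2^1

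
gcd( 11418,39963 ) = 5709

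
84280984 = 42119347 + 42161637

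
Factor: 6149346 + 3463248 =9612594 = 2^1*3^6*19^1 * 347^1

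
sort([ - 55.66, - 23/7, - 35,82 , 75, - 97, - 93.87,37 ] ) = [  -  97, - 93.87, - 55.66,- 35, - 23/7 , 37 , 75, 82]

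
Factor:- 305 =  - 5^1 * 61^1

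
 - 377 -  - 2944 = 2567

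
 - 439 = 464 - 903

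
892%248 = 148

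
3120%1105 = 910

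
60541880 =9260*6538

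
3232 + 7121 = 10353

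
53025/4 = 13256+ 1/4= 13256.25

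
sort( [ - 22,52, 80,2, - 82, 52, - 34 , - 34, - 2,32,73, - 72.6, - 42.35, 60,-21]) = [ - 82, - 72.6, - 42.35, - 34, - 34, - 22, - 21, - 2, 2, 32, 52,52, 60, 73, 80] 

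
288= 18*16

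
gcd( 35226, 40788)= 1854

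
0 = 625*0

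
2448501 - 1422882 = 1025619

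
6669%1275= 294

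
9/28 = 9/28 = 0.32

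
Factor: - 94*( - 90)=8460 = 2^2*3^2*5^1*47^1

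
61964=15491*4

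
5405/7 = 5405/7 = 772.14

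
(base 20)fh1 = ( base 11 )4845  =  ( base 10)6341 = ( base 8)14305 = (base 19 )HAE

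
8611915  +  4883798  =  13495713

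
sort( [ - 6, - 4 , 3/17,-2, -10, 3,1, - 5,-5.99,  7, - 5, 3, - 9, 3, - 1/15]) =[ -10,  -  9 , - 6 ,  -  5.99, - 5,-5,  -  4, -2,-1/15,  3/17,1,  3,3,3,7] 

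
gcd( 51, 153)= 51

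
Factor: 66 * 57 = 2^1 * 3^2*11^1*19^1 = 3762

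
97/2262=97/2262 =0.04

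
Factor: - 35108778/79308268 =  - 17554389/39654134 = - 2^(-1 )*3^1*13^(-1)*41^( - 1 ) * 37199^( - 1)*5851463^1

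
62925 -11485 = 51440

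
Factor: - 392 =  - 2^3*7^2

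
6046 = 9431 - 3385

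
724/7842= 362/3921 = 0.09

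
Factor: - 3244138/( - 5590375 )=2^1*5^( - 3)*7^( - 1)*83^1*6389^ ( - 1 )*19543^1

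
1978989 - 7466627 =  -5487638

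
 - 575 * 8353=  - 4802975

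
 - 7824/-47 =166 + 22/47=   166.47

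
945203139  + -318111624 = 627091515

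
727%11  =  1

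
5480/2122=2+618/1061= 2.58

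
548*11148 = 6109104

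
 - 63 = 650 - 713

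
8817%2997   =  2823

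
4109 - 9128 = -5019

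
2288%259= 216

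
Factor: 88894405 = 5^1*109^1 * 163109^1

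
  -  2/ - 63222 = 1/31611=0.00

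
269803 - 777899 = -508096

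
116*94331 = 10942396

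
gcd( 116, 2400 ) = 4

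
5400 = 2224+3176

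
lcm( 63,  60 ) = 1260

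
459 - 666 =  - 207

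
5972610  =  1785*3346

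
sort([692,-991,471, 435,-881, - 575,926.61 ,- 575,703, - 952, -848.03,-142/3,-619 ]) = [-991,-952, - 881, - 848.03, -619,-575,-575 , - 142/3,435,471 , 692,703,926.61 ]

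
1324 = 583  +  741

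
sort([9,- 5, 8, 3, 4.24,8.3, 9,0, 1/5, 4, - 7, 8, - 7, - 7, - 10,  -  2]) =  [- 10,-7, - 7, -7,-5, - 2, 0, 1/5,3, 4, 4.24,8, 8,8.3,9, 9]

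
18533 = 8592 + 9941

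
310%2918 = 310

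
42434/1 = 42434 =42434.00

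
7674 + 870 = 8544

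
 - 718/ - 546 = 1 + 86/273 = 1.32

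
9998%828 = 62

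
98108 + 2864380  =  2962488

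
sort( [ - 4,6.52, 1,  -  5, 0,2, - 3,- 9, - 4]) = [- 9,  -  5,  -  4, - 4 , - 3,0, 1, 2, 6.52 ]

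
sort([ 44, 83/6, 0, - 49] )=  [ - 49,0, 83/6,44 ]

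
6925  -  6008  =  917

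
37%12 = 1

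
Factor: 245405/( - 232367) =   -  5^1*49081^1* 232367^( - 1 )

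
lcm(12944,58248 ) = 116496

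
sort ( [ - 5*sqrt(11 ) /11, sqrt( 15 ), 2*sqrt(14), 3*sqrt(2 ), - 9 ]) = [ - 9, - 5*sqrt( 11) /11, sqrt ( 15 ), 3*sqrt(2 ), 2*sqrt(14)]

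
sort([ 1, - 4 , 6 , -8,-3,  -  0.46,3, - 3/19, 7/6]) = [  -  8, -4, - 3, - 0.46, - 3/19, 1,7/6, 3, 6]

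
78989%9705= 1349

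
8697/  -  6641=-2 + 4585/6641= - 1.31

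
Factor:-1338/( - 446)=3 = 3^1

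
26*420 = 10920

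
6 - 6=0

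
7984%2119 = 1627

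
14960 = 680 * 22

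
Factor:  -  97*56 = - 2^3 * 7^1*97^1 = - 5432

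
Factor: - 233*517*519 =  - 3^1*11^1*47^1*173^1 * 233^1 = - 62519259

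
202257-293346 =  - 91089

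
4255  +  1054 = 5309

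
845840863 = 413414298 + 432426565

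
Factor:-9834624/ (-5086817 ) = 2^7*3^2*8537^1*5086817^( - 1)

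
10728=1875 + 8853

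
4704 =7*672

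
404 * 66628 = 26917712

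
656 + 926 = 1582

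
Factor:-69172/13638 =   -  34586/6819 =- 2^1 * 3^( - 1 )*2273^( - 1 )* 17293^1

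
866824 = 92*9422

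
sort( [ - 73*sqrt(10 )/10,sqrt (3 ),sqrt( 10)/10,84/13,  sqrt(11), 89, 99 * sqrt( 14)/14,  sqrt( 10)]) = [ - 73*sqrt( 10) /10, sqrt (10)/10,sqrt( 3),  sqrt( 10),  sqrt( 11 ), 84/13,99*sqrt( 14) /14,89]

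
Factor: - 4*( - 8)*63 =2^5* 3^2*7^1 = 2016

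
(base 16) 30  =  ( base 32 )1G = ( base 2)110000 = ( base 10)48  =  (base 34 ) 1e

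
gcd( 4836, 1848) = 12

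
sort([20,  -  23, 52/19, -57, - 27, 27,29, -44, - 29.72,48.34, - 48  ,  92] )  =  [ - 57 ,- 48,-44,-29.72,-27, - 23, 52/19, 20,27, 29,48.34,92 ]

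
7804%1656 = 1180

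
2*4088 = 8176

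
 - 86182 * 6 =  - 517092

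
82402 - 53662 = 28740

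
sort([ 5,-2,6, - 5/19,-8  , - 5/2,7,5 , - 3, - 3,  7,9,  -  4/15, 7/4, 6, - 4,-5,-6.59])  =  [ -8,-6.59, - 5, - 4 , - 3,-3, - 5/2,-2,-4/15, - 5/19,7/4,  5,5, 6, 6,7, 7, 9 ]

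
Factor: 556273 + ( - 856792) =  - 300519 = - 3^2*33391^1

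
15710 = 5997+9713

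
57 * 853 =48621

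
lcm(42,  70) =210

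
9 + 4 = 13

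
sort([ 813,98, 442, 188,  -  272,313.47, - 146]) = [ - 272, - 146,98,188,313.47,442, 813]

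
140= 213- 73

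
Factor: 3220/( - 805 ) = -4=- 2^2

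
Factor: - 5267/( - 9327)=3^( - 1)*23^1* 229^1*3109^ ( - 1 ) 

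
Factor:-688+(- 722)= -2^1 * 3^1*5^1 * 47^1 = - 1410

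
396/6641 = 396/6641 = 0.06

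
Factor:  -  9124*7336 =  -  66933664 = -2^5*7^1*131^1*2281^1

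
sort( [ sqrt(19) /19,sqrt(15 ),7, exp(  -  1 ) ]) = [sqrt( 19) /19, exp( - 1 ),  sqrt(15 ),7]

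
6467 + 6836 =13303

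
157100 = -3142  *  ( - 50)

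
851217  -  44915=806302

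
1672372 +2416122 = 4088494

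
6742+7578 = 14320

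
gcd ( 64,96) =32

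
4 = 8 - 4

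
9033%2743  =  804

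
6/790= 3/395 = 0.01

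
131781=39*3379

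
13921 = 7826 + 6095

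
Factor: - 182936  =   - 2^3 * 13^1 * 1759^1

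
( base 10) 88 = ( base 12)74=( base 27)37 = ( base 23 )3J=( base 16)58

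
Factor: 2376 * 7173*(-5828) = -2^5* 3^5*11^1*31^1 * 47^1*797^1= -  99326883744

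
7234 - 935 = 6299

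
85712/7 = 12244 + 4/7 = 12244.57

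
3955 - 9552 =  - 5597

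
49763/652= 49763/652 = 76.32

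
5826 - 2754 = 3072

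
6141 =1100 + 5041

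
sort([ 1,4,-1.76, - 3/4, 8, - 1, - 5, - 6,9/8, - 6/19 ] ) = [ - 6, - 5, - 1.76, - 1 , - 3/4 , - 6/19, 1 , 9/8 , 4 , 8] 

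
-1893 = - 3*631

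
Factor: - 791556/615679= - 2^2 * 3^1*65963^1 * 615679^( - 1 ) 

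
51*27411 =1397961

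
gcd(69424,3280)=16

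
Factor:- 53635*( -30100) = 2^2* 5^3*7^1*17^1 * 43^1 * 631^1 = 1614413500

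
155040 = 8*19380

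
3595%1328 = 939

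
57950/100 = 1159/2 = 579.50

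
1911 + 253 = 2164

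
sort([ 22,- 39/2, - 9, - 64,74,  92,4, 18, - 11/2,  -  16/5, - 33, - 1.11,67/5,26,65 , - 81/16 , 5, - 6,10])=[-64, -33,-39/2, - 9,-6, - 11/2, - 81/16, - 16/5 , - 1.11 , 4,5,10 , 67/5,18, 22 , 26,65, 74 , 92]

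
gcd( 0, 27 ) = 27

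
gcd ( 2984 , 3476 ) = 4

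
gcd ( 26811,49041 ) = 9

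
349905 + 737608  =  1087513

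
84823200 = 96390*880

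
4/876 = 1/219 = 0.00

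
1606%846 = 760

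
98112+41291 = 139403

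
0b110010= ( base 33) 1H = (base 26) 1O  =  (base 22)26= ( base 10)50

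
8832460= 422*20930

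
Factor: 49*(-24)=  - 2^3*3^1*7^2= -1176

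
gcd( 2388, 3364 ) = 4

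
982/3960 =491/1980 = 0.25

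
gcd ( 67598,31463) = 73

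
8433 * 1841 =15525153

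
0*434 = 0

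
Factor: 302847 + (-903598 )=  - 600751  =  -600751^1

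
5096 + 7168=12264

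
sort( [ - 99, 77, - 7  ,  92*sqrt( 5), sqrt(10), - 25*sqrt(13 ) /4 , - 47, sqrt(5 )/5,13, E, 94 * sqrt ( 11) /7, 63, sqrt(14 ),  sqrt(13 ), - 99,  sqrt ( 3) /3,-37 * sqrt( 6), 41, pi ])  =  [ - 99, - 99, - 37*sqrt(6 ), - 47, - 25  *  sqrt (13 ) /4, - 7,sqrt( 5) /5,sqrt(3) /3,E,  pi, sqrt(10),  sqrt(13),sqrt(14 ),13,41,94 * sqrt(11 ) /7,63,77, 92*sqrt( 5) ] 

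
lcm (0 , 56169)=0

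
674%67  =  4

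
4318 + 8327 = 12645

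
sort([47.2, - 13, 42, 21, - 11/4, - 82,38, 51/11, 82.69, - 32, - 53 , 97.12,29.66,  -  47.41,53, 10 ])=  [ - 82,  -  53, - 47.41, - 32, - 13, - 11/4, 51/11, 10, 21,29.66,38, 42,  47.2 , 53,82.69, 97.12 ]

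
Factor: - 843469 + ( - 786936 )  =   - 1630405 = - 5^1*7^1*37^1*1259^1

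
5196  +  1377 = 6573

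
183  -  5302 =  - 5119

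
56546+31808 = 88354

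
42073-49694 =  - 7621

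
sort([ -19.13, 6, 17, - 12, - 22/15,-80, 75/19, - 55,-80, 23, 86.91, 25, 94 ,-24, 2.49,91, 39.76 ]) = [ - 80 ,  -  80, - 55, - 24,  -  19.13,  -  12, - 22/15, 2.49,  75/19, 6, 17,23, 25, 39.76, 86.91,  91 , 94] 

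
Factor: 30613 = 11^3*23^1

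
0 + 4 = 4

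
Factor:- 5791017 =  - 3^1 * 31^1*73^1* 853^1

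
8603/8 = 8603/8 = 1075.38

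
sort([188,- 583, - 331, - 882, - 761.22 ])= [ - 882, - 761.22, - 583, -331,  188]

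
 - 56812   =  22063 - 78875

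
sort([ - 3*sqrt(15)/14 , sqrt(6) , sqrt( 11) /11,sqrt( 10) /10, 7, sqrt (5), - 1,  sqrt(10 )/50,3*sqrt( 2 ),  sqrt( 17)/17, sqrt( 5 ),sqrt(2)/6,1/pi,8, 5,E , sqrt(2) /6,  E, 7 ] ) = [ - 1, - 3*sqrt(15)/14 , sqrt (10)/50,  sqrt ( 2 )/6, sqrt(2) /6,  sqrt(17 ) /17, sqrt( 11 )/11,sqrt(10) /10,1/pi,sqrt( 5), sqrt( 5),sqrt(6),  E,  E , 3*sqrt(2 ),5,  7,7, 8 ] 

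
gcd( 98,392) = 98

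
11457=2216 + 9241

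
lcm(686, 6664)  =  46648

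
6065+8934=14999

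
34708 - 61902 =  - 27194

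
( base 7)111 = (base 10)57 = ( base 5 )212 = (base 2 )111001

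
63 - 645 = -582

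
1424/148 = 356/37 = 9.62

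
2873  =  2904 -31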